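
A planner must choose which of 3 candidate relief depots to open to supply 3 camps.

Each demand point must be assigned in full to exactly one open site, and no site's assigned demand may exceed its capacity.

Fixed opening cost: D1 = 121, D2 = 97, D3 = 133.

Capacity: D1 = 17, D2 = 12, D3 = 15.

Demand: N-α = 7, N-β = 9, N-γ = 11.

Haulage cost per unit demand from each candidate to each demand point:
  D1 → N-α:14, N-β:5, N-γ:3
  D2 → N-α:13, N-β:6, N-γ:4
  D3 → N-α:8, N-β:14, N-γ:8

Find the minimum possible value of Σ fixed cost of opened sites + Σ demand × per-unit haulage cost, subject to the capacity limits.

Open {D1, D2}; cheapest assignment that respects the capacities:
  D1 (cap 17, load 16): N-α, N-β — cost 7×14 + 9×5 = 143
  D2 (cap 12, load 11): N-γ — cost 11×4 = 44
  Shipping 187, fixed 218 → total 405.
  Any other capacity-feasible assignment to {D1, D2} ships for at least 187.
Compare {D1, D3}: its best feasible assignment gives total 485.
Compare {D1, D2, D3}: its best feasible assignment gives total 494.
Every other set of open sites that can feasibly serve all demand totals ≥ 485 even under its best assignment. Minimum: 405.

405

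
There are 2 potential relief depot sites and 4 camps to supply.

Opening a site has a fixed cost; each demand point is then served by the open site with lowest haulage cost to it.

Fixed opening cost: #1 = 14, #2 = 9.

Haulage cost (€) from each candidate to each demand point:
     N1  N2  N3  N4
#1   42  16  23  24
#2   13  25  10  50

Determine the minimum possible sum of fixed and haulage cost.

Open {#1, #2}: assign each demand point to its cheapest open site.
  N1→#2 13, N2→#1 16, N3→#2 10, N4→#1 24
  haulage cost 63, fixed 23 → total 86.
Compare {#2}: haulage cost 98 + fixed 9 = 107.
Compare {#1}: haulage cost 105 + fixed 14 = 119.

86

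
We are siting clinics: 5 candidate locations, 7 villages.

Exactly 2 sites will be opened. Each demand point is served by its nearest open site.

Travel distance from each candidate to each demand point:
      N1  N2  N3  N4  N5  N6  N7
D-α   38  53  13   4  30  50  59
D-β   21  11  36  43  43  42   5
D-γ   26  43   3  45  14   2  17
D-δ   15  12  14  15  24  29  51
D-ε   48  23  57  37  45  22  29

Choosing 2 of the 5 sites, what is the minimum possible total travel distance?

Open {D-γ, D-δ}.
  N1→D-δ 15, N2→D-δ 12, N3→D-γ 3, N4→D-δ 15, N5→D-γ 14, N6→D-γ 2, N7→D-γ 17  ⇒ total 78.
Compare {D-β, D-γ}: total 99.
Compare {D-α, D-γ}: total 109.
No size-2 selection does better; minimum is 78.

78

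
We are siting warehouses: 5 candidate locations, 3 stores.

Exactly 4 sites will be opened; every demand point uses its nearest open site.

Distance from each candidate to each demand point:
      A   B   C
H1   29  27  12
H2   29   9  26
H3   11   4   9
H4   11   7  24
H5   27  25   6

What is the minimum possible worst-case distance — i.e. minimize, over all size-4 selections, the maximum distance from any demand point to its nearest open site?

Open {H1, H2, H3, H4}.
  Farthest demand point is A at distance 11 (to H3); all others are ≤ 11.
With {H1, H2, H3, H5} the worst case is 11.
With {H1, H2, H4, H5} the worst case is 11.
No size-4 selection achieves below 11.

11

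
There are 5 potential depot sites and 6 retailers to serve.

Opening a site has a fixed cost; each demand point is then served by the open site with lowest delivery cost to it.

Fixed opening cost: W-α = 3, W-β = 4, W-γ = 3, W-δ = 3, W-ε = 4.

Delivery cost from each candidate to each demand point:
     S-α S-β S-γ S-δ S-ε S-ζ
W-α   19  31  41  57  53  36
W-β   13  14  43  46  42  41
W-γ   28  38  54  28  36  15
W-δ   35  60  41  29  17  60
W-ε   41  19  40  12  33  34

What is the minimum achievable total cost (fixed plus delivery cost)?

Open {W-β, W-γ, W-δ, W-ε}: assign each demand point to its cheapest open site.
  S-α→W-β 13, S-β→W-β 14, S-γ→W-ε 40, S-δ→W-ε 12, S-ε→W-δ 17, S-ζ→W-γ 15
  delivery cost 111, fixed 14 → total 125.
Compare {W-α, W-β, W-γ, W-δ, W-ε}: delivery cost 111 + fixed 17 = 128.
Compare {W-α, W-γ, W-δ, W-ε}: delivery cost 122 + fixed 13 = 135.
Compare {W-β, W-γ, W-δ}: delivery cost 128 + fixed 10 = 138.
All other subsets cost ≥ 128. Minimum total cost: 125.

125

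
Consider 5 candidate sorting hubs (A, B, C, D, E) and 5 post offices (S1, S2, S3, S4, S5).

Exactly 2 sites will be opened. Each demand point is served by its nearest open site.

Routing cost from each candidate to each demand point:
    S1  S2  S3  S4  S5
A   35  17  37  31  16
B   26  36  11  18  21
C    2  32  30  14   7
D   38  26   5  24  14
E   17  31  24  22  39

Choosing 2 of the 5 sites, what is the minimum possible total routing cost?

54

Open {C, D}.
  S1→C 2, S2→D 26, S3→D 5, S4→C 14, S5→C 7  ⇒ total 54.
Compare {B, C}: total 66.
Compare {A, C}: total 70.
No size-2 selection does better; minimum is 54.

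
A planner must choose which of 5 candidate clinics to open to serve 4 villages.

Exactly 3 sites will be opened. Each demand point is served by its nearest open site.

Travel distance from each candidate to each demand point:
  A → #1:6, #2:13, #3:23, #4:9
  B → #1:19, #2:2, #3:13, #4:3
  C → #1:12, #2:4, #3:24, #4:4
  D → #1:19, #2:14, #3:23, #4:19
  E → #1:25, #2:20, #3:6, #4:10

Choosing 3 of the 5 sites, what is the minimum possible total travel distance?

17

Open {A, B, E}.
  #1→A 6, #2→B 2, #3→E 6, #4→B 3  ⇒ total 17.
Compare {A, C, E}: total 20.
Compare {B, C, E}: total 23.
No size-3 selection does better; minimum is 17.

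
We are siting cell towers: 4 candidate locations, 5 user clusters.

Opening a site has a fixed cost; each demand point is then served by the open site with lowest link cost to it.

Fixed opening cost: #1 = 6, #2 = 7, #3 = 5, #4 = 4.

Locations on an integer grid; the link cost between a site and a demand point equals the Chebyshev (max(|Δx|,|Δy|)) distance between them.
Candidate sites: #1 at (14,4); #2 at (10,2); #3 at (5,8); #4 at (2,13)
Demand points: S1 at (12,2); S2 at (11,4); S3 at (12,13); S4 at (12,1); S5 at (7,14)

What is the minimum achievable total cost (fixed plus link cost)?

31

Open {#2, #3}: assign each demand point to its cheapest open site.
  S1→#2 2, S2→#2 2, S3→#3 7, S4→#2 2, S5→#3 6
  link cost 19, fixed 12 → total 31.
Compare {#1, #3}: link cost 21 + fixed 11 = 32.
Compare {#1, #4}: link cost 22 + fixed 10 = 32.
Compare {#2, #4}: link cost 21 + fixed 11 = 32.
All other subsets cost ≥ 32. Minimum total cost: 31.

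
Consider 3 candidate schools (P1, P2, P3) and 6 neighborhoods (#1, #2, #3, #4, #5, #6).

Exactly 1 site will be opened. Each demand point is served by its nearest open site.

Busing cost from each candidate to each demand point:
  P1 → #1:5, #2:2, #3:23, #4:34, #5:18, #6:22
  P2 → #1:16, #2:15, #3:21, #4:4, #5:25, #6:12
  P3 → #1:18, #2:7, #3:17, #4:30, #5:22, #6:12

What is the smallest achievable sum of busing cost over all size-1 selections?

93

Open {P2}.
  #1→P2 16, #2→P2 15, #3→P2 21, #4→P2 4, #5→P2 25, #6→P2 12  ⇒ total 93.
Compare {P1}: total 104.
Compare {P3}: total 106.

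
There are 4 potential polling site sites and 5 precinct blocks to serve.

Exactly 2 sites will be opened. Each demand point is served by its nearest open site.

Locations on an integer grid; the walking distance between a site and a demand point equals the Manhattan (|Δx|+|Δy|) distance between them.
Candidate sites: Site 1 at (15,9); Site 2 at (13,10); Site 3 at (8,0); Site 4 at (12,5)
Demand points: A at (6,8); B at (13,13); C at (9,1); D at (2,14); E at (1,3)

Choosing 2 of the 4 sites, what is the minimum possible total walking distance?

Open {Site 2, Site 3}.
  A→Site 2 9, B→Site 2 3, C→Site 3 2, D→Site 2 15, E→Site 3 10  ⇒ total 39.
Compare {Site 1, Site 3}: total 46.
Compare {Site 2, Site 4}: total 47.
No size-2 selection does better; minimum is 39.

39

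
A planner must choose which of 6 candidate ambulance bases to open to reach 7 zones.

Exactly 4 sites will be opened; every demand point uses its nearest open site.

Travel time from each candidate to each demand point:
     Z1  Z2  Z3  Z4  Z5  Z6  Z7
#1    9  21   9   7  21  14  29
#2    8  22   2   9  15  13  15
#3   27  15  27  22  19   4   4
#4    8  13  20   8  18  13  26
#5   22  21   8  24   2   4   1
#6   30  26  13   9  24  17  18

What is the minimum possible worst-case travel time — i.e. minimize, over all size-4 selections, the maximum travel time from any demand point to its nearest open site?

13

Open {#1, #2, #4, #5}.
  Farthest demand point is Z2 at travel time 13 (to #4); all others are ≤ 13.
With {#1, #3, #4, #5} the worst case is 13.
With {#1, #4, #5, #6} the worst case is 13.
No size-4 selection achieves below 13.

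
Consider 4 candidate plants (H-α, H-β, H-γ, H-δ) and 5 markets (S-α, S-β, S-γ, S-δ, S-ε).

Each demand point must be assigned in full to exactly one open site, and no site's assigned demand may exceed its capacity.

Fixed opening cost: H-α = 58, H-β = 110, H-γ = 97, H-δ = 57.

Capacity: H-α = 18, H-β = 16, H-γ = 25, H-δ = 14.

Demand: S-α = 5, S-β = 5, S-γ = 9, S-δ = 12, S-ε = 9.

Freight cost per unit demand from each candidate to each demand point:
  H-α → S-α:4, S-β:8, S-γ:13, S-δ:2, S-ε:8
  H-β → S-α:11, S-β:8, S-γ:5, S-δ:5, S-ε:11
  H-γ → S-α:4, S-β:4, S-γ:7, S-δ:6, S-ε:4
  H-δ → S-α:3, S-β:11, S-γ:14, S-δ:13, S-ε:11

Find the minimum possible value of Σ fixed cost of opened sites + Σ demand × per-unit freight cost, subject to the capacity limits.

318

Open {H-α, H-γ}; cheapest assignment that respects the capacities:
  H-α (cap 18, load 17): S-α, S-δ — cost 5×4 + 12×2 = 44
  H-γ (cap 25, load 23): S-β, S-γ, S-ε — cost 5×4 + 9×7 + 9×4 = 119
  Shipping 163, fixed 155 → total 318.
  Any other capacity-feasible assignment to {H-α, H-γ} ships for at least 163.
Compare {H-α, H-γ, H-δ}: its best feasible assignment gives total 370.
Compare {H-α, H-β, H-γ}: its best feasible assignment gives total 410.
Every other set of open sites that can feasibly serve all demand totals ≥ 370 even under its best assignment. Minimum: 318.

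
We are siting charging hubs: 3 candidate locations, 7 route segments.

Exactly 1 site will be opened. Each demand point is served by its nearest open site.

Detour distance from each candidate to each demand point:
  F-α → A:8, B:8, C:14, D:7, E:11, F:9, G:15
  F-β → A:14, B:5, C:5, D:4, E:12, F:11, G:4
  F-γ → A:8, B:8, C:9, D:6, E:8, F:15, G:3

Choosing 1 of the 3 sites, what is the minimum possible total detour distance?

Open {F-β}.
  A→F-β 14, B→F-β 5, C→F-β 5, D→F-β 4, E→F-β 12, F→F-β 11, G→F-β 4  ⇒ total 55.
Compare {F-γ}: total 57.
Compare {F-α}: total 72.

55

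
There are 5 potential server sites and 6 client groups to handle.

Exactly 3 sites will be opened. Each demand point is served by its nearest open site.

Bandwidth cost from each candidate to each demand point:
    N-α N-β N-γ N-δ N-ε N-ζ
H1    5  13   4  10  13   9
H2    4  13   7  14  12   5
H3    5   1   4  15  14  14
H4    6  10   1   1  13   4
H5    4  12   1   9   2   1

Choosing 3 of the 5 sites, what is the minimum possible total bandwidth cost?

Open {H3, H4, H5}.
  N-α→H5 4, N-β→H3 1, N-γ→H4 1, N-δ→H4 1, N-ε→H5 2, N-ζ→H5 1  ⇒ total 10.
Compare {H1, H3, H5}: total 18.
Compare {H2, H3, H5}: total 18.
No size-3 selection does better; minimum is 10.

10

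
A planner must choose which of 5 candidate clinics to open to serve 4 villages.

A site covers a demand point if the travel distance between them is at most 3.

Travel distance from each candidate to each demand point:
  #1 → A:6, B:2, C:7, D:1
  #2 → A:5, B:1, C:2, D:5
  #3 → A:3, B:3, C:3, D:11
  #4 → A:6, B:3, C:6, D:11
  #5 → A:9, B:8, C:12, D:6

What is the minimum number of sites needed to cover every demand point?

Coverage sets (demand points within 3 of each site):
  #1: {B, D}
  #2: {B, C}
  #3: {A, B, C}
  #4: {B}
  #5: {}
No single site covers all 4 demand points.
But {#1, #3} covers everything, so the minimum is 2.

2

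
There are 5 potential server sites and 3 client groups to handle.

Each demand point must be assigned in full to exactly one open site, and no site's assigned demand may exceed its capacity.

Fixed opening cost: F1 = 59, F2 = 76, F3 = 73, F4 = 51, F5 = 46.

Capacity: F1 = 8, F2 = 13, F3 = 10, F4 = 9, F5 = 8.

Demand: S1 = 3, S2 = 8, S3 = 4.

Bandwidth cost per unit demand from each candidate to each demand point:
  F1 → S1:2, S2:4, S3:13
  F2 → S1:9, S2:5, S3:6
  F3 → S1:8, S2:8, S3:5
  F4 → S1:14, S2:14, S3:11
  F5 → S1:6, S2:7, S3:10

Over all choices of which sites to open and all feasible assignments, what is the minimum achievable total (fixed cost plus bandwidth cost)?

195

Open {F1, F5}; cheapest assignment that respects the capacities:
  F1 (cap 8, load 8): S2 — cost 8×4 = 32
  F5 (cap 8, load 7): S1, S3 — cost 3×6 + 4×10 = 58
  Shipping 90, fixed 105 → total 195.
  Any other capacity-feasible assignment to {F1, F5} ships for at least 90.
Compare {F2, F5}: its best feasible assignment gives total 204.
Compare {F1, F2}: its best feasible assignment gives total 205.
Every other set of open sites that can feasibly serve all demand totals ≥ 204 even under its best assignment. Minimum: 195.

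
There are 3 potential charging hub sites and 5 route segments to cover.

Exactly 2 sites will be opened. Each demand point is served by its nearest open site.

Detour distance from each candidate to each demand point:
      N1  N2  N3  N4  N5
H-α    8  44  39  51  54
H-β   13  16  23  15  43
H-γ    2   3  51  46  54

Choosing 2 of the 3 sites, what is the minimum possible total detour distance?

86

Open {H-β, H-γ}.
  N1→H-γ 2, N2→H-γ 3, N3→H-β 23, N4→H-β 15, N5→H-β 43  ⇒ total 86.
Compare {H-α, H-β}: total 105.
Compare {H-α, H-γ}: total 144.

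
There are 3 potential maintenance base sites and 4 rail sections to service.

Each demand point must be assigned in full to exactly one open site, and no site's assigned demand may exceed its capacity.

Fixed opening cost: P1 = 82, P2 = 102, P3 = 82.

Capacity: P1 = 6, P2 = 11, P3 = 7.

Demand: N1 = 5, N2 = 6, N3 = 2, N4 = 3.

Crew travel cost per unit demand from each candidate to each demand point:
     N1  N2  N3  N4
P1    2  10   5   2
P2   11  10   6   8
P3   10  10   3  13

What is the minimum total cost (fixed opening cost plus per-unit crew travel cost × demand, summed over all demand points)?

290

Open {P1, P2}; cheapest assignment that respects the capacities:
  P1 (cap 6, load 5): N1 — cost 5×2 = 10
  P2 (cap 11, load 11): N2, N3, N4 — cost 6×10 + 2×6 + 3×8 = 96
  Shipping 106, fixed 184 → total 290.
  Any other capacity-feasible assignment to {P1, P2} ships for at least 106.
Compare {P2, P3}: its best feasible assignment gives total 324.
Compare {P1, P2, P3}: its best feasible assignment gives total 366.
Every other set of open sites that can feasibly serve all demand totals ≥ 324 even under its best assignment. Minimum: 290.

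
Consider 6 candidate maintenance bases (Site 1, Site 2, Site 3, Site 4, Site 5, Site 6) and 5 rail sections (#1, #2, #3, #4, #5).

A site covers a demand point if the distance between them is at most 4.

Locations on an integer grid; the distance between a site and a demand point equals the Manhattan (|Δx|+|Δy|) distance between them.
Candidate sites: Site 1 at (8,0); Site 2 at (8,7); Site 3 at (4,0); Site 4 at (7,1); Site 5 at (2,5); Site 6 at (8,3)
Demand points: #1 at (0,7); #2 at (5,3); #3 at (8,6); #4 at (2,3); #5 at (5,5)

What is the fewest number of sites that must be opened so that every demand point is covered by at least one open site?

Coverage sets (demand points within 4 of each site):
  Site 1: {}
  Site 2: {#3}
  Site 3: {#2}
  Site 4: {#2}
  Site 5: {#1, #4, #5}
  Site 6: {#2, #3}
No single site covers all 5 demand points.
But {Site 5, Site 6} covers everything, so the minimum is 2.

2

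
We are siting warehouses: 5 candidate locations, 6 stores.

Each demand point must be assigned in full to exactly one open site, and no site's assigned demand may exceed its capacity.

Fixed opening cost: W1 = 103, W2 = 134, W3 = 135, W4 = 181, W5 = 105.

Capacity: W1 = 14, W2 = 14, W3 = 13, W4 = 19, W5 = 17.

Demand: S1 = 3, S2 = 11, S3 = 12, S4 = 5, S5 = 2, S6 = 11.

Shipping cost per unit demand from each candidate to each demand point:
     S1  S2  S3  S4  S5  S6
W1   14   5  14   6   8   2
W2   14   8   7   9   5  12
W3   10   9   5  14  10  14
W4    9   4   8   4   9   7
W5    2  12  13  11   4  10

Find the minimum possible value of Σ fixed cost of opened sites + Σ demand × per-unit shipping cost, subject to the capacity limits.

Open {W1, W3, W4}; cheapest assignment that respects the capacities:
  W1 (cap 14, load 13): S5, S6 — cost 2×8 + 11×2 = 38
  W3 (cap 13, load 12): S3 — cost 12×5 = 60
  W4 (cap 19, load 19): S1, S2, S4 — cost 3×9 + 11×4 + 5×4 = 91
  Shipping 189, fixed 419 → total 608.
  Any other capacity-feasible assignment to {W1, W3, W4} ships for at least 189.
Compare {W1, W2, W4}: its best feasible assignment gives total 625.
Compare {W1, W4, W5}: its best feasible assignment gives total 645.
Every other set of open sites that can feasibly serve all demand totals ≥ 625 even under its best assignment. Minimum: 608.

608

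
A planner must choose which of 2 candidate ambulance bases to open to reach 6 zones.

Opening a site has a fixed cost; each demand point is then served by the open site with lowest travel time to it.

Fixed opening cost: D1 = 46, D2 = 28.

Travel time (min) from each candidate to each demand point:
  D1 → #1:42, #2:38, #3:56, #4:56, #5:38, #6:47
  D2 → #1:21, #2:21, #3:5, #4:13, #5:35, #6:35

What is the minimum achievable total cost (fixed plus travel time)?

158

Open {D2}: assign each demand point to its cheapest open site.
  #1→D2 21, #2→D2 21, #3→D2 5, #4→D2 13, #5→D2 35, #6→D2 35
  travel time 130, fixed 28 → total 158.
Compare {D1, D2}: travel time 130 + fixed 74 = 204.
Compare {D1}: travel time 277 + fixed 46 = 323.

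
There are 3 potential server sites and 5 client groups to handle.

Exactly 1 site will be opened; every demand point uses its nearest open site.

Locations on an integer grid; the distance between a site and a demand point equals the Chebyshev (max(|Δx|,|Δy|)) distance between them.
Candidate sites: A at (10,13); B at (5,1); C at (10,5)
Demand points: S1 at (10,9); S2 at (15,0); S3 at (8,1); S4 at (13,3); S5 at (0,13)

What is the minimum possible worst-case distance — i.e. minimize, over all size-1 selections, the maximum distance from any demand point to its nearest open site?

Open {C}.
  Farthest demand point is S5 at distance 10 (to C); all others are ≤ 10.
With {B} the worst case is 12.
With {A} the worst case is 13.
No size-1 selection achieves below 10.

10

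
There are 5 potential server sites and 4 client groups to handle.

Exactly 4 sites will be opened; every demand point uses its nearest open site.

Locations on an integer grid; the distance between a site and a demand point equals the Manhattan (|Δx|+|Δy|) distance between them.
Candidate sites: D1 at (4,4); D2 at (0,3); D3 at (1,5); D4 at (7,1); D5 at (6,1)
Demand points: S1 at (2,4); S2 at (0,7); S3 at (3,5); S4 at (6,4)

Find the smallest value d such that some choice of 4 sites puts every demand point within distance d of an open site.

3

Open {D1, D2, D3, D4}.
  Farthest demand point is S2 at distance 3 (to D3); all others are ≤ 3.
With {D1, D2, D3, D5} the worst case is 3.
With {D1, D3, D4, D5} the worst case is 3.
No size-4 selection achieves below 3.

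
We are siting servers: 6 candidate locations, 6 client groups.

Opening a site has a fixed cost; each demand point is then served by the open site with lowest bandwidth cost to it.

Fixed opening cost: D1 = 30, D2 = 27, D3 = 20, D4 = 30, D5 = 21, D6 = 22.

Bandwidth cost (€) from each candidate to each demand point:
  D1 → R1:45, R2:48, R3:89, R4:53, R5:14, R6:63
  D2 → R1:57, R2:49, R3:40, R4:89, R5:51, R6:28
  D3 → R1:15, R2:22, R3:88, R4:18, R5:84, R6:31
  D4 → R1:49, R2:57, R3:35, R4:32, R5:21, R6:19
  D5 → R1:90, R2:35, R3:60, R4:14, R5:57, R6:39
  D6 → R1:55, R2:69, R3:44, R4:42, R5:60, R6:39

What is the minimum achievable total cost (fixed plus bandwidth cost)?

Open {D3, D4}: assign each demand point to its cheapest open site.
  R1→D3 15, R2→D3 22, R3→D4 35, R4→D3 18, R5→D4 21, R6→D4 19
  bandwidth cost 130, fixed 50 → total 180.
Compare {D3, D4, D5}: bandwidth cost 126 + fixed 71 = 197.
Compare {D3, D4, D6}: bandwidth cost 130 + fixed 72 = 202.
Compare {D1, D3, D4}: bandwidth cost 123 + fixed 80 = 203.
All other subsets cost ≥ 197. Minimum total cost: 180.

180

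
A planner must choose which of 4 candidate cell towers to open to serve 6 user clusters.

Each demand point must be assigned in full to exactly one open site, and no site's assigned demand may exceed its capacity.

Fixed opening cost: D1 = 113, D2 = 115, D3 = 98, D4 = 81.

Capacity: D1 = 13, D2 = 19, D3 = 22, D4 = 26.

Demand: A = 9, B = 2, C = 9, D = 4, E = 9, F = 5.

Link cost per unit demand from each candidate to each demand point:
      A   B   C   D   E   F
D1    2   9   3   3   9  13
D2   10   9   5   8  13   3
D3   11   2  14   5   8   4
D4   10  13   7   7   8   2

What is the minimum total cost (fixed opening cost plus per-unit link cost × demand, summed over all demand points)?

395

Open {D1, D4}; cheapest assignment that respects the capacities:
  D1 (cap 13, load 13): A, D — cost 9×2 + 4×3 = 30
  D4 (cap 26, load 25): B, C, E, F — cost 2×13 + 9×7 + 9×8 + 5×2 = 171
  Shipping 201, fixed 194 → total 395.
  Any other capacity-feasible assignment to {D1, D4} ships for at least 201.
Compare {D3, D4}: its best feasible assignment gives total 438.
Compare {D2, D4}: its best feasible assignment gives total 463.
Every other set of open sites that can feasibly serve all demand totals ≥ 438 even under its best assignment. Minimum: 395.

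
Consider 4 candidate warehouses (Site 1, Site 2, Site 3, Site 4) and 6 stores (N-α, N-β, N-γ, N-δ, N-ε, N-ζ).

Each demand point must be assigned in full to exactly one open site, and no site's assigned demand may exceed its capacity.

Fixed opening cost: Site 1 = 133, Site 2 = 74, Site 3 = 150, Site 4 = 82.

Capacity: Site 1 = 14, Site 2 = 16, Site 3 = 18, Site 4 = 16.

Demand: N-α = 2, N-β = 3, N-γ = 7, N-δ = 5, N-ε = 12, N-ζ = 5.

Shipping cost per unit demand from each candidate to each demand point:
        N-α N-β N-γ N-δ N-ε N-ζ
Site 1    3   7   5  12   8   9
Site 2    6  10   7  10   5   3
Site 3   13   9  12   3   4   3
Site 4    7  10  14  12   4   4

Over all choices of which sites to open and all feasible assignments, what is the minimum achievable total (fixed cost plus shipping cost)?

Open {Site 1, Site 2, Site 4}; cheapest assignment that respects the capacities:
  Site 1 (cap 14, load 12): N-α, N-β, N-γ — cost 2×3 + 3×7 + 7×5 = 62
  Site 2 (cap 16, load 10): N-δ, N-ζ — cost 5×10 + 5×3 = 65
  Site 4 (cap 16, load 12): N-ε — cost 12×4 = 48
  Shipping 175, fixed 289 → total 464.
  Any other capacity-feasible assignment to {Site 1, Site 2, Site 4} ships for at least 175.
Compare {Site 2, Site 3, Site 4}: its best feasible assignment gives total 472.
Compare {Site 1, Site 2, Site 3}: its best feasible assignment gives total 497.
Every other set of open sites that can feasibly serve all demand totals ≥ 472 even under its best assignment. Minimum: 464.

464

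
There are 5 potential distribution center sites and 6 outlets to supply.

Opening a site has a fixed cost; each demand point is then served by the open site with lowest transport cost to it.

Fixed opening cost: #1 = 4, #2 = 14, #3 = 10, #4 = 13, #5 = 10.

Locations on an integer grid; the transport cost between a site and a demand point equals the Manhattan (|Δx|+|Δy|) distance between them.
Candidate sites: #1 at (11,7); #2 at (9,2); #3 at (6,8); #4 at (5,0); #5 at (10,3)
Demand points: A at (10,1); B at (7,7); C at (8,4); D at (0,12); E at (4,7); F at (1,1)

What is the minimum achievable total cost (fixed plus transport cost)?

Open {#3, #5}: assign each demand point to its cheapest open site.
  A→#5 2, B→#3 2, C→#5 3, D→#3 10, E→#3 3, F→#5 11
  transport cost 31, fixed 20 → total 51.
Compare {#2, #3}: transport cost 29 + fixed 24 = 53.
Compare {#3}: transport cost 44 + fixed 10 = 54.
Compare {#1, #3}: transport cost 40 + fixed 14 = 54.
All other subsets cost ≥ 53. Minimum total cost: 51.

51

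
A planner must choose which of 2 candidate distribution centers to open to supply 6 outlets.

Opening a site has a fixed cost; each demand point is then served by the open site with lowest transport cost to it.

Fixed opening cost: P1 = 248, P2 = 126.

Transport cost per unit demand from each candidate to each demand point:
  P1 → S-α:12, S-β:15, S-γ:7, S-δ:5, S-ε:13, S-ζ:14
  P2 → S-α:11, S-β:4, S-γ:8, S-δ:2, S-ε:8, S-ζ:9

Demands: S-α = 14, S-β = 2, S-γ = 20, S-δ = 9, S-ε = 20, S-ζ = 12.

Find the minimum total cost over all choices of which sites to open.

Open {P2}: assign each demand point to its cheapest open site.
  S-α→P2 14×11=154, S-β→P2 2×4=8, S-γ→P2 20×8=160, S-δ→P2 9×2=18, S-ε→P2 20×8=160, S-ζ→P2 12×9=108
  transport cost 608, fixed 126 → total 734.
Compare {P1, P2}: transport cost 588 + fixed 374 = 962.
Compare {P1}: transport cost 811 + fixed 248 = 1059.

734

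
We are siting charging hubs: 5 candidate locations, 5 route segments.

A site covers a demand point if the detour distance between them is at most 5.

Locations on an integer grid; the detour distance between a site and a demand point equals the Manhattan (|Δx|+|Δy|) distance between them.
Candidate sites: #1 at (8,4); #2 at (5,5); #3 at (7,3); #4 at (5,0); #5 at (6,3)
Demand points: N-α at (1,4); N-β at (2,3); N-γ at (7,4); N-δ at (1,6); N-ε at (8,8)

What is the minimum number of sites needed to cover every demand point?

Coverage sets (demand points within 5 of each site):
  #1: {N-γ, N-ε}
  #2: {N-α, N-β, N-γ, N-δ}
  #3: {N-β, N-γ}
  #4: {}
  #5: {N-β, N-γ}
No single site covers all 5 demand points.
But {#1, #2} covers everything, so the minimum is 2.

2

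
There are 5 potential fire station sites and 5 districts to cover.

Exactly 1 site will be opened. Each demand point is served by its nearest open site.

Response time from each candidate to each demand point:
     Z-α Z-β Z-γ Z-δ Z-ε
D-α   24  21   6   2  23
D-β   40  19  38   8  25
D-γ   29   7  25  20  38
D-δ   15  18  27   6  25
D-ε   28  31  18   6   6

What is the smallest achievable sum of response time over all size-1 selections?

76

Open {D-α}.
  Z-α→D-α 24, Z-β→D-α 21, Z-γ→D-α 6, Z-δ→D-α 2, Z-ε→D-α 23  ⇒ total 76.
Compare {D-ε}: total 89.
Compare {D-δ}: total 91.
No size-1 selection does better; minimum is 76.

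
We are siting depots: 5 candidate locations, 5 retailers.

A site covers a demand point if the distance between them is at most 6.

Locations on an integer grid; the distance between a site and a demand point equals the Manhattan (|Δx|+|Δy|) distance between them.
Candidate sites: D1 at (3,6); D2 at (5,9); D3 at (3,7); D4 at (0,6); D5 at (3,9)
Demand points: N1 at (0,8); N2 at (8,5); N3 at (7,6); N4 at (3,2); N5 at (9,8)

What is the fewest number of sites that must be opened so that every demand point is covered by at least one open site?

Coverage sets (demand points within 6 of each site):
  D1: {N1, N2, N3, N4}
  D2: {N1, N3, N5}
  D3: {N1, N3, N4}
  D4: {N1}
  D5: {N1}
No single site covers all 5 demand points.
But {D1, D2} covers everything, so the minimum is 2.

2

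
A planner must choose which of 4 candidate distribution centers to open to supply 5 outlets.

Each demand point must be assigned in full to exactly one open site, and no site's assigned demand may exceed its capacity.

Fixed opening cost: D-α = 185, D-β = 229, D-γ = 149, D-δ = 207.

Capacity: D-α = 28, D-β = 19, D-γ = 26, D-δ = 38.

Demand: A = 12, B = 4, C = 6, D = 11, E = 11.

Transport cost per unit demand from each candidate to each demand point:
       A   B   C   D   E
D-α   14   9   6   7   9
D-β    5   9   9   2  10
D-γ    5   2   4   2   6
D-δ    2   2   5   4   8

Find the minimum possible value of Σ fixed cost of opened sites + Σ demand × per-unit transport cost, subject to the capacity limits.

Open {D-γ, D-δ}; cheapest assignment that respects the capacities:
  D-γ (cap 26, load 26): B, D, E — cost 4×2 + 11×2 + 11×6 = 96
  D-δ (cap 38, load 18): A, C — cost 12×2 + 6×5 = 54
  Shipping 150, fixed 356 → total 506.
  Any other capacity-feasible assignment to {D-γ, D-δ} ships for at least 150.
Compare {D-α, D-γ}: its best feasible assignment gives total 587.
Compare {D-β, D-γ}: its best feasible assignment gives total 588.
Every other set of open sites that can feasibly serve all demand totals ≥ 587 even under its best assignment. Minimum: 506.

506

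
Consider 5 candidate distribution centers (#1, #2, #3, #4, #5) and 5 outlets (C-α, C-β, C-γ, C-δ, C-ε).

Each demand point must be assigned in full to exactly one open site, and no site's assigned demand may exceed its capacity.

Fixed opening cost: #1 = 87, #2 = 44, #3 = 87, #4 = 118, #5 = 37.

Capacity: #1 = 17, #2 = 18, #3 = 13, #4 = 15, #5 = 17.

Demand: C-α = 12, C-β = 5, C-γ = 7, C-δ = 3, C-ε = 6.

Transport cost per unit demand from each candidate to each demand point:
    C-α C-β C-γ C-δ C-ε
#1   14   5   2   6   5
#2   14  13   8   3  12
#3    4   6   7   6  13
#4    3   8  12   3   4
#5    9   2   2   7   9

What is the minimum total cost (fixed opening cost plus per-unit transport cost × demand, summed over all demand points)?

Open {#1, #5}; cheapest assignment that respects the capacities:
  #1 (cap 17, load 16): C-γ, C-δ, C-ε — cost 7×2 + 3×6 + 6×5 = 62
  #5 (cap 17, load 17): C-α, C-β — cost 12×9 + 5×2 = 118
  Shipping 180, fixed 124 → total 304.
  Any other capacity-feasible assignment to {#1, #5} ships for at least 180.
Compare {#2, #3, #5}: its best feasible assignment gives total 321.
Compare {#1, #3, #5}: its best feasible assignment gives total 331.
Every other set of open sites that can feasibly serve all demand totals ≥ 321 even under its best assignment. Minimum: 304.

304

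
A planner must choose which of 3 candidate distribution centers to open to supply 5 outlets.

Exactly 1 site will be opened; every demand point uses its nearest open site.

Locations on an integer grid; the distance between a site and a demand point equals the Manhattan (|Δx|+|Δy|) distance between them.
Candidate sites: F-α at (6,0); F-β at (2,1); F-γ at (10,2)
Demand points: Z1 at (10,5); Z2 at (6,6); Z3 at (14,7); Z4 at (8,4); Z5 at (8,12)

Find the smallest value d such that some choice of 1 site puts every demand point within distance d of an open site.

12

Open {F-γ}.
  Farthest demand point is Z5 at distance 12 (to F-γ); all others are ≤ 12.
With {F-α} the worst case is 15.
With {F-β} the worst case is 18.
No size-1 selection achieves below 12.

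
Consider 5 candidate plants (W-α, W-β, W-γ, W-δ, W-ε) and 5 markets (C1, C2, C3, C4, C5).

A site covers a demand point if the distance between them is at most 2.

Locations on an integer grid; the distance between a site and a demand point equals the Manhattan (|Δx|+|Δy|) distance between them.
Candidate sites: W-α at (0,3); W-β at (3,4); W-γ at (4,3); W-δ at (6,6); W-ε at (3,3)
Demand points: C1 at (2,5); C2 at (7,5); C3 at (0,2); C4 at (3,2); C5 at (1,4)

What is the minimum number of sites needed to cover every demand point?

Coverage sets (demand points within 2 of each site):
  W-α: {C3, C5}
  W-β: {C1, C4, C5}
  W-γ: {C4}
  W-δ: {C2}
  W-ε: {C4}
No 2 sites suffice: every size-2 union leaves at least one demand point uncovered.
But {W-α, W-β, W-δ} covers everything, so the minimum is 3.

3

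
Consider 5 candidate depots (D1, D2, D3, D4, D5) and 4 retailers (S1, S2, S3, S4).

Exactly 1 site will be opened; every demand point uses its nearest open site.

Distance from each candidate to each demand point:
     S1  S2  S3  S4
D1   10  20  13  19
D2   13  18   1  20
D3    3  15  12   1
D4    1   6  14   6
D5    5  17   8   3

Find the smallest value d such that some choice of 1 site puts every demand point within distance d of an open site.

Open {D4}.
  Farthest demand point is S3 at distance 14 (to D4); all others are ≤ 14.
With {D3} the worst case is 15.
With {D5} the worst case is 17.
No size-1 selection achieves below 14.

14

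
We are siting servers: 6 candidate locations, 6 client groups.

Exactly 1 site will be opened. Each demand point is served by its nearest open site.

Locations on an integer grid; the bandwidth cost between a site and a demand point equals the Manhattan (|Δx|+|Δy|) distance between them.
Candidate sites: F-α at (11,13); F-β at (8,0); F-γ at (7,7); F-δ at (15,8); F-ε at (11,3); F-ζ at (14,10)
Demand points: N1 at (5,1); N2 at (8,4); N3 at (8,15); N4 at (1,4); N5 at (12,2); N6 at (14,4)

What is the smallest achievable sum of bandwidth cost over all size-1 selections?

44

Open {F-ε}.
  N1→F-ε 8, N2→F-ε 4, N3→F-ε 15, N4→F-ε 11, N5→F-ε 2, N6→F-ε 4  ⇒ total 44.
Compare {F-β}: total 50.
Compare {F-γ}: total 50.
No size-1 selection does better; minimum is 44.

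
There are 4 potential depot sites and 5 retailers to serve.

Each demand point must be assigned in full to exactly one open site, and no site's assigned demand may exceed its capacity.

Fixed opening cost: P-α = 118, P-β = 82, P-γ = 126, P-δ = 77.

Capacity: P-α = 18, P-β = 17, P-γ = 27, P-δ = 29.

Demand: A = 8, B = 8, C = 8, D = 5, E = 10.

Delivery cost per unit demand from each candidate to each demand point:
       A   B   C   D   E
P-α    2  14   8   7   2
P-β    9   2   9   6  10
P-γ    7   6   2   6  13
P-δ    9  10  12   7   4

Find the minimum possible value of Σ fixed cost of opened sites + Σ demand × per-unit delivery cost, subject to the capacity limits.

374

Open {P-α, P-γ}; cheapest assignment that respects the capacities:
  P-α (cap 18, load 18): A, E — cost 8×2 + 10×2 = 36
  P-γ (cap 27, load 21): B, C, D — cost 8×6 + 8×2 + 5×6 = 94
  Shipping 130, fixed 244 → total 374.
  Any other capacity-feasible assignment to {P-α, P-γ} ships for at least 130.
Compare {P-β, P-δ}: its best feasible assignment gives total 394.
Compare {P-γ, P-δ}: its best feasible assignment gives total 398.
Every other set of open sites that can feasibly serve all demand totals ≥ 394 even under its best assignment. Minimum: 374.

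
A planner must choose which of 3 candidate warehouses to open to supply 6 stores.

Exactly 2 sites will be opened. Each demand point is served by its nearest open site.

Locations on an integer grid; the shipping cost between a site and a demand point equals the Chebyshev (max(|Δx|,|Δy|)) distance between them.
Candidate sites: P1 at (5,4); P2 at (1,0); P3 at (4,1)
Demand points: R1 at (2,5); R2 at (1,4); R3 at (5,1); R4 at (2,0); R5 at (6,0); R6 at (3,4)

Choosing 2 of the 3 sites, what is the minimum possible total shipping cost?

13

Open {P1, P3}.
  R1→P1 3, R2→P3 3, R3→P3 1, R4→P3 2, R5→P3 2, R6→P1 2  ⇒ total 13.
Compare {P2, P3}: total 14.
Compare {P1, P2}: total 17.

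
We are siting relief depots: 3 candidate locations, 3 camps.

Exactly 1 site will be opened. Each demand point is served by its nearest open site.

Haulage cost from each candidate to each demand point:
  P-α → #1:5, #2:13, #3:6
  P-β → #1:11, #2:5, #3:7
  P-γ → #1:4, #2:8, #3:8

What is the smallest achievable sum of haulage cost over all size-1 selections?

Open {P-γ}.
  #1→P-γ 4, #2→P-γ 8, #3→P-γ 8  ⇒ total 20.
Compare {P-β}: total 23.
Compare {P-α}: total 24.

20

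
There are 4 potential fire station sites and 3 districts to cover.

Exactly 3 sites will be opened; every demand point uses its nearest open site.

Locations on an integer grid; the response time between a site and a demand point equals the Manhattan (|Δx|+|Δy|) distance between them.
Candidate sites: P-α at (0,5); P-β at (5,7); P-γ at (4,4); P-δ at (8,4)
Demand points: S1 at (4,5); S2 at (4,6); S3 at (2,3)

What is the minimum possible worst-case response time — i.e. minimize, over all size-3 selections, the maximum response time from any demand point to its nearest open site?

Open {P-α, P-β, P-γ}.
  Farthest demand point is S3 at response time 3 (to P-γ); all others are ≤ 3.
With {P-α, P-γ, P-δ} the worst case is 3.
With {P-β, P-γ, P-δ} the worst case is 3.
No size-3 selection achieves below 3.

3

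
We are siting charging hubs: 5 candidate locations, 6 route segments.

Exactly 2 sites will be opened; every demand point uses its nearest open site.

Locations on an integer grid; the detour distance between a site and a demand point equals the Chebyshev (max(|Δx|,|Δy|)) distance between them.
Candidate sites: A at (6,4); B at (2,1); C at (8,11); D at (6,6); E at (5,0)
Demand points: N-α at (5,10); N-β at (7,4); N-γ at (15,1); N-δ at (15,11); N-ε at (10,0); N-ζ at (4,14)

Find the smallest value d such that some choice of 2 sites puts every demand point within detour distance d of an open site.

Open {A, C}.
  Farthest demand point is N-γ at detour distance 9 (to A); all others are ≤ 9.
With {A, D} the worst case is 9.
With {B, D} the worst case is 9.
No size-2 selection achieves below 9.

9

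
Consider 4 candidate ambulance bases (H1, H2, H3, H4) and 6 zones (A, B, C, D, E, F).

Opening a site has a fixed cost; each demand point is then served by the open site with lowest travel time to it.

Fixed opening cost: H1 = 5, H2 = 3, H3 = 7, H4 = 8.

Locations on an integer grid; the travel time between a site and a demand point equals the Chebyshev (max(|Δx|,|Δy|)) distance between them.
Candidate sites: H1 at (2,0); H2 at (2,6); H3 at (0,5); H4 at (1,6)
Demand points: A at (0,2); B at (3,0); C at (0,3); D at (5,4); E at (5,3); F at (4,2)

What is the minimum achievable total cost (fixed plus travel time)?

20

Open {H1}: assign each demand point to its cheapest open site.
  A→H1 2, B→H1 1, C→H1 3, D→H1 4, E→H1 3, F→H1 2
  travel time 15, fixed 5 → total 20.
Compare {H1, H2}: travel time 14 + fixed 8 = 22.
Compare {H2}: travel time 23 + fixed 3 = 26.
Compare {H1, H3}: travel time 14 + fixed 12 = 26.
All other subsets cost ≥ 22. Minimum total cost: 20.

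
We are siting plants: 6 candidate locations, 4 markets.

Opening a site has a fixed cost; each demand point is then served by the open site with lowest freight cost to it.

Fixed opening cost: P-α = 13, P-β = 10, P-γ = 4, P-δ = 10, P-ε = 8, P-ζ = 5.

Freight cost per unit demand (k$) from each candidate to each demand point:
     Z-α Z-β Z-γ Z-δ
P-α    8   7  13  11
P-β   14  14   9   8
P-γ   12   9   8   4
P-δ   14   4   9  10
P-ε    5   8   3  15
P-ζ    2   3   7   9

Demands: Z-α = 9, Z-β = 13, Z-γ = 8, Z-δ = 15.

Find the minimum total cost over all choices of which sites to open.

Open {P-γ, P-ε, P-ζ}: assign each demand point to its cheapest open site.
  Z-α→P-ζ 9×2=18, Z-β→P-ζ 13×3=39, Z-γ→P-ε 8×3=24, Z-δ→P-γ 15×4=60
  freight cost 141, fixed 17 → total 158.
Compare {P-β, P-γ, P-ε, P-ζ}: freight cost 141 + fixed 27 = 168.
Compare {P-γ, P-δ, P-ε, P-ζ}: freight cost 141 + fixed 27 = 168.
Compare {P-α, P-γ, P-ε, P-ζ}: freight cost 141 + fixed 30 = 171.
All other subsets cost ≥ 168. Minimum total cost: 158.

158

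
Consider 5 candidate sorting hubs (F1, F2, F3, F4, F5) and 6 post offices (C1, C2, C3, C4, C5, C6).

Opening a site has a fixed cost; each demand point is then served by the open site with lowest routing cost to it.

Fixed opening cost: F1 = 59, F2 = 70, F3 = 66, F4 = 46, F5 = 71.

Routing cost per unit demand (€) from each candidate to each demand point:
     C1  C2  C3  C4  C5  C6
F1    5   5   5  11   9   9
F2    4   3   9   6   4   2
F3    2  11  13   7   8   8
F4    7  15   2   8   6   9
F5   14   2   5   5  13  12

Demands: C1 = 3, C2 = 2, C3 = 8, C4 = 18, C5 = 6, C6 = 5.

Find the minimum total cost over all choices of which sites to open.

292

Open {F2, F4}: assign each demand point to its cheapest open site.
  C1→F2 3×4=12, C2→F2 2×3=6, C3→F4 8×2=16, C4→F2 18×6=108, C5→F2 6×4=24, C6→F2 5×2=10
  routing cost 176, fixed 116 → total 292.
Compare {F2}: routing cost 232 + fixed 70 = 302.
Compare {F2, F5}: routing cost 180 + fixed 141 = 321.
Compare {F1, F2}: routing cost 200 + fixed 129 = 329.
All other subsets cost ≥ 302. Minimum total cost: 292.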